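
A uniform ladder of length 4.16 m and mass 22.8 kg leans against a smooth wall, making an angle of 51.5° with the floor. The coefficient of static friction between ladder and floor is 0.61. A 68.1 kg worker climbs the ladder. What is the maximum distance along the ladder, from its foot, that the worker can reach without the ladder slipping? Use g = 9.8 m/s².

d ≈ 3.56 m

Choose the foot of the ladder as the axis so the floor normal and friction both act there and drop out.
Ladder weight 22.8×9.8 = 223.4 N acts at 2.08 m along the ladder; its horizontal arm is 2.08·cos51.5° = 1.295 m → τ = 289.3 N·m clockwise.
Worker weight 68.1×9.8 = 667.4 N at distance d → arm d·cos51.5° → τ = 667.4·d·0.6225 clockwise.
Wall normal N at the top has arm L sinθ = 3.256 m counterclockwise, so Στ = 0 gives N·3.256 = 289.3 + 415.5·d.
ΣFy = 0 ⇒ N_floor = 890.8 N, so the maximum friction is μ_s·N_floor = 0.61×890.8 = 543.4 N. ΣFx = 0 ⇒ N_wall = f, so at the slipping point N = 543.4 N.
Substituting: 543.4×3.256 = 289.3 + 415.5·d ⇒ d = (1769 − 289.3) / 415.5 = 3.56 m.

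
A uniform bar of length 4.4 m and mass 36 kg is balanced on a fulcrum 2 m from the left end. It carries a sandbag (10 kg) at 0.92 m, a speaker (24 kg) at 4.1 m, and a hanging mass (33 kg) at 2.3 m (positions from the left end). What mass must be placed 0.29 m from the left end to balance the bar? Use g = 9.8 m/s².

Taking torques about the fulcrum (at 2 m from the left end):
Beam weight: 36 × 9.8 = 352.8 N down at 2.2 m → arm 0.2 m, τ = 352.8 × 0.2 = 70.56 N·m clockwise.
Sandbag: 10 × 9.8 = 98 N down at 0.92 m → arm 1.08 m, τ = 98 × 1.08 = 105.8 N·m counterclockwise.
Speaker: 24 × 9.8 = 235.2 N down at 4.1 m → arm 2.1 m, τ = 235.2 × 2.1 = 493.9 N·m clockwise.
Hanging mass: 33 × 9.8 = 323.4 N down at 2.3 m → arm 0.3 m, τ = 323.4 × 0.3 = 97.02 N·m clockwise.
Net moment of known loads = 555.7 N·m clockwise.
An unknown mass m at 0.29 m has arm 1.71 m; its moment is m·g·1.71 counterclockwise.
Balancing moments: m × 9.8 × 1.71 = 555.7, giving m = 555.7 / (9.8 × 1.71) = 33.2 kg.

m ≈ 33.2 kg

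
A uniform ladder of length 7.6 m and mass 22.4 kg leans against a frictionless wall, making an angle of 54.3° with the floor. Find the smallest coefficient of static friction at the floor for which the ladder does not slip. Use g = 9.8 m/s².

Sum moments about the foot of the ladder (the floor normal and friction both act there and drop out).
Ladder weight 22.4×9.8 = 219.5 N acts at 3.8 m along the ladder; its horizontal arm is 3.8·cos54.3° = 2.217 m → τ = 486.6 N·m clockwise.
Wall normal N acts horizontally at the top; its moment arm is the height L sinθ = 7.6·sin54.3° = 6.172 m, counterclockwise.
Στ = 0 ⇒ N × 6.172 = 486.6 ⇒ N = 78.84 N.
ΣFx = 0 ⇒ f = N_wall = 78.84 N. ΣFy = 0 ⇒ N_floor = 219.5 N.
μ_min = f / N_floor = 78.84 / 219.5 = 0.359.

μ_min ≈ 0.359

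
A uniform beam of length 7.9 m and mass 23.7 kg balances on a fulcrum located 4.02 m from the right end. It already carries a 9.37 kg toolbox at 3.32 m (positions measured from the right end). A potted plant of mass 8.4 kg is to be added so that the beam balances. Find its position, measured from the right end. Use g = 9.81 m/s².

x ≈ 5 m from the right end

Choose the fulcrum (at 4.02 m from the right end) as the axis so the support reaction has zero arm there.
Beam weight: 23.7 × 9.81 = 232.5 N down at 3.95 m → arm 0.07 m, τ = 232.5 × 0.07 = 16.28 N·m clockwise.
Toolbox: 9.37 × 9.81 = 91.92 N down at 3.32 m → arm 0.7 m, τ = 91.92 × 0.7 = 64.34 N·m clockwise.
Net moment of existing loads = 80.62 N·m clockwise.
The potted plant weighs 8.4 × 9.81 = 82.4 N and must supply an equal counterclockwise moment, so its lever arm about the fulcrum is 80.62 / 82.4 = 0.978 m.
That puts it at 4.02 + 0.978 = 5 m from the right end.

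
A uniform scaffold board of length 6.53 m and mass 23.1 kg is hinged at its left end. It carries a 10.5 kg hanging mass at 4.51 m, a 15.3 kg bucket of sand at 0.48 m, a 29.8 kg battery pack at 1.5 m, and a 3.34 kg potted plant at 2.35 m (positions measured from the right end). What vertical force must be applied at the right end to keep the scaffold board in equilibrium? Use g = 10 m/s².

F ≈ 541 N

About the left end:
Beam weight: 23.1 × 10 = 231 N down at 3.265 m → arm 3.265 m, τ = 231 × 3.265 = 754.2 N·m clockwise.
Hanging mass: 10.5 × 10 = 105 N down at 4.51 m → arm 2.02 m, τ = 105 × 2.02 = 212.1 N·m clockwise.
Bucket of sand: 15.3 × 10 = 153 N down at 0.48 m → arm 6.05 m, τ = 153 × 6.05 = 925.6 N·m clockwise.
Battery pack: 29.8 × 10 = 298 N down at 1.5 m → arm 5.03 m, τ = 298 × 5.03 = 1499 N·m clockwise.
Potted plant: 3.34 × 10 = 33.4 N down at 2.35 m → arm 4.18 m, τ = 33.4 × 4.18 = 139.6 N·m clockwise.
Net moment of the loads = 3530 N·m clockwise.
The upward force F acts at the right end, arm 6.53 m, giving F × 6.53 counterclockwise.
Balancing moments: F × 6.53 = 3530, giving F = 3530 / 6.53 = 541 N.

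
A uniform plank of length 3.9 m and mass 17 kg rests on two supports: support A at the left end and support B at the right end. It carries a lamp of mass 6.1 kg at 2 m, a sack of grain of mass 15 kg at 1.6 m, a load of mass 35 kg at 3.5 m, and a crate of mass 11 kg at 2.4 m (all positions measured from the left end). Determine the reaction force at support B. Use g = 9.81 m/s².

R_B ≈ 549 N

About support A:
Beam weight: 17 × 9.81 = 166.8 N down at 1.95 m → arm 1.95 m, τ = 166.8 × 1.95 = 325.3 N·m clockwise.
Lamp: 6.1 × 9.81 = 59.84 N down at 2 m → arm 2 m, τ = 59.84 × 2 = 119.7 N·m clockwise.
Sack of grain: 15 × 9.81 = 147.2 N down at 1.6 m → arm 1.6 m, τ = 147.2 × 1.6 = 235.5 N·m clockwise.
Load: 35 × 9.81 = 343.4 N down at 3.5 m → arm 3.5 m, τ = 343.4 × 3.5 = 1202 N·m clockwise.
Crate: 11 × 9.81 = 107.9 N down at 2.4 m → arm 2.4 m, τ = 107.9 × 2.4 = 259 N·m clockwise.
Net load moment about support A = 2142 N·m clockwise.
Reaction R at support B is upward at 3.9 m, arm 3.9 m → moment R × 3.9 counterclockwise.
For rotational equilibrium, R × 3.9 = 2142, so R = 549 N.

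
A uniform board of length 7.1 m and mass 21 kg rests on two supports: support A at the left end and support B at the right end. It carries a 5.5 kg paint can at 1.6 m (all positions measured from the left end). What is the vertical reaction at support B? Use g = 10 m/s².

Taking torques about support A:
Beam weight: 21 × 10 = 210 N down at 3.55 m → arm 3.55 m, τ = 210 × 3.55 = 745.5 N·m clockwise.
Paint can: 5.5 × 10 = 55 N down at 1.6 m → arm 1.6 m, τ = 55 × 1.6 = 88 N·m clockwise.
Net load moment about support A = 833.5 N·m clockwise.
Reaction R at support B is upward at 7.1 m, arm 7.1 m → moment R × 7.1 counterclockwise.
Στ = 0 ⇒ R × 7.1 = 833.5 ⇒ R = 117 N.

R_B ≈ 117 N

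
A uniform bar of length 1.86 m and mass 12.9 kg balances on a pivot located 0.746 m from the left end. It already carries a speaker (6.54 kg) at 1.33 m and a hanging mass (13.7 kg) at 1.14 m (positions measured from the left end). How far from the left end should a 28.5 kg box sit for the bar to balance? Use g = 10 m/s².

Taking torques about the pivot (at 0.746 m from the left end):
Beam weight: 12.9 × 10 = 129 N down at 0.93 m → arm 0.184 m, τ = 129 × 0.184 = 23.74 N·m clockwise.
Speaker: 6.54 × 10 = 65.4 N down at 1.33 m → arm 0.584 m, τ = 65.4 × 0.584 = 38.19 N·m clockwise.
Hanging mass: 13.7 × 10 = 137 N down at 1.14 m → arm 0.394 m, τ = 137 × 0.394 = 53.98 N·m clockwise.
Net moment of existing loads = 115.9 N·m clockwise.
The box weighs 28.5 × 10 = 285 N and must supply an equal counterclockwise moment, so its lever arm about the pivot is 115.9 / 285 = 0.407 m.
That puts it at 0.746 − 0.407 = 0.339 m from the left end.

x ≈ 0.339 m from the left end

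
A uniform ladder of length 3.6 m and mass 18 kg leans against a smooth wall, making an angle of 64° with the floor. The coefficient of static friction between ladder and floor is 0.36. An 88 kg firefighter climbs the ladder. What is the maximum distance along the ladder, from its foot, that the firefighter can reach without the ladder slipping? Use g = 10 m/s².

Taking torques about the foot of the ladder:
Ladder weight 18×10 = 180 N acts at 1.8 m along the ladder; its horizontal arm is 1.8·cos64° = 0.7891 m → τ = 142 N·m clockwise.
Firefighter weight 88×10 = 880 N at distance d → arm d·cos64° → τ = 880·d·0.4384 clockwise.
Wall normal N at the top has arm L sinθ = 3.236 m counterclockwise, so Στ = 0 gives N·3.236 = 142 + 385.8·d.
ΣFy = 0 ⇒ N_floor = 1060 N, so the maximum friction is μ_s·N_floor = 0.36×1060 = 381.6 N. ΣFx = 0 ⇒ N_wall = f, so at the slipping point N = 381.6 N.
Substituting: 381.6×3.236 = 142 + 385.8·d ⇒ d = (1235 − 142) / 385.8 = 2.83 m.

d ≈ 2.83 m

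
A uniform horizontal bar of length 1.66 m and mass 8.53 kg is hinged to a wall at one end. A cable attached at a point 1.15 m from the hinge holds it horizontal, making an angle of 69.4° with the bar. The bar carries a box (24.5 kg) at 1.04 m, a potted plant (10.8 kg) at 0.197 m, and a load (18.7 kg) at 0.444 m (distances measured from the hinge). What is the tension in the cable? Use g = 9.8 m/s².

About the hinge:
Beam weight: 8.53 × 9.8 = 83.59 N down at 0.83 m → arm 0.83 m, τ = 83.59 × 0.83 = 69.38 N·m clockwise.
Box: 24.5 × 9.8 = 240.1 N down at 1.04 m → arm 1.04 m, τ = 240.1 × 1.04 = 249.7 N·m clockwise.
Potted plant: 10.8 × 9.8 = 105.8 N down at 0.197 m → arm 0.197 m, τ = 105.8 × 0.197 = 20.84 N·m clockwise.
Load: 18.7 × 9.8 = 183.3 N down at 0.444 m → arm 0.444 m, τ = 183.3 × 0.444 = 81.39 N·m clockwise.
Total clockwise load moment = 421.3 N·m.
The cable tension T acts at 1.15 m; only its component perpendicular to the bar, T sinθ, produces torque. sin 69.4° = 0.9361.
Balancing moments: T × 1.15 × 0.9361 = 421.3, giving T = 421.3 / 1.077 = 391 N.

T ≈ 391 N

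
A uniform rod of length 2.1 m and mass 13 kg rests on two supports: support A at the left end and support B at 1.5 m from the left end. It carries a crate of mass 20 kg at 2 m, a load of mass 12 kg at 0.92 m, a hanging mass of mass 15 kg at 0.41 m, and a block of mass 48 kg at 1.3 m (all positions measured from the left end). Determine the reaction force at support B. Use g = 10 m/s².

R_B ≈ 888 N

Take moments about support A.
Beam weight: 13 × 10 = 130 N down at 1.05 m → arm 1.05 m, τ = 130 × 1.05 = 136.5 N·m clockwise.
Crate: 20 × 10 = 200 N down at 2 m → arm 2 m, τ = 200 × 2 = 400 N·m clockwise.
Load: 12 × 10 = 120 N down at 0.92 m → arm 0.92 m, τ = 120 × 0.92 = 110.4 N·m clockwise.
Hanging mass: 15 × 10 = 150 N down at 0.41 m → arm 0.41 m, τ = 150 × 0.41 = 61.5 N·m clockwise.
Block: 48 × 10 = 480 N down at 1.3 m → arm 1.3 m, τ = 480 × 1.3 = 624 N·m clockwise.
Net load moment about support A = 1332 N·m clockwise.
Reaction R at support B is upward at 1.5 m, arm 1.5 m → moment R × 1.5 counterclockwise.
Setting net torque to zero: R × 1.5 = 1332 → R = 888 N.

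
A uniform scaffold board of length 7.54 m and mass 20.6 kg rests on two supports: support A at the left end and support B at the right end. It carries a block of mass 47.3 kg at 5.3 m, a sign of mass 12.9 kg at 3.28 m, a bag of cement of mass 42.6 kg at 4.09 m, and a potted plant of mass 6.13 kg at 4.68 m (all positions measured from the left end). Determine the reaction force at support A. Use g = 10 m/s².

R_A ≈ 535 N

About support B:
Beam weight: 20.6 × 10 = 206 N down at 3.77 m → arm 3.77 m, τ = 206 × 3.77 = 776.6 N·m counterclockwise.
Block: 47.3 × 10 = 473 N down at 5.3 m → arm 2.24 m, τ = 473 × 2.24 = 1060 N·m counterclockwise.
Sign: 12.9 × 10 = 129 N down at 3.28 m → arm 4.26 m, τ = 129 × 4.26 = 549.5 N·m counterclockwise.
Bag of cement: 42.6 × 10 = 426 N down at 4.09 m → arm 3.45 m, τ = 426 × 3.45 = 1470 N·m counterclockwise.
Potted plant: 6.13 × 10 = 61.3 N down at 4.68 m → arm 2.86 m, τ = 61.3 × 2.86 = 175.3 N·m counterclockwise.
Net load moment about support B = 4031 N·m counterclockwise.
Reaction R at support A is upward at 0 m, arm 7.54 m → moment R × 7.54 clockwise.
Στ = 0 ⇒ R × 7.54 = 4031 ⇒ R = 535 N.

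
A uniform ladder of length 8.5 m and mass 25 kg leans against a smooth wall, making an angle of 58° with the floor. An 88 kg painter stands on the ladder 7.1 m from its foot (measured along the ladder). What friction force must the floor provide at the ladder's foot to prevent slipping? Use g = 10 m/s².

Choose the foot of the ladder as the axis so the floor normal and friction both act there and drop out.
Ladder weight 25×10 = 250 N acts at 4.25 m along the ladder; its horizontal arm is 4.25·cos58° = 2.252 m → τ = 563 N·m clockwise.
Painter: 88×10 = 880 N at 7.1 m → arm 3.762 m → τ = 3311 N·m clockwise.
Wall normal N acts horizontally at the top; its moment arm is the height L sinθ = 8.5·sin58° = 7.208 m, counterclockwise.
Στ = 0 ⇒ N × 7.208 = 3874 ⇒ N = 537 N.
ΣFx = 0: friction at the foot balances the wall's push, so f = N_wall = 537 N.

f ≈ 537 N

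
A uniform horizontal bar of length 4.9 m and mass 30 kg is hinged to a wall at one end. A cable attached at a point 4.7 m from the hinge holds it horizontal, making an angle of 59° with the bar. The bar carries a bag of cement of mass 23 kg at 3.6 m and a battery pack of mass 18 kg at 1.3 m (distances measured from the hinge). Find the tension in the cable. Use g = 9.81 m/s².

T ≈ 438 N

Taking torques about the hinge:
Beam weight: 30 × 9.81 = 294.3 N down at 2.45 m → arm 2.45 m, τ = 294.3 × 2.45 = 721 N·m clockwise.
Bag of cement: 23 × 9.81 = 225.6 N down at 3.6 m → arm 3.6 m, τ = 225.6 × 3.6 = 812.2 N·m clockwise.
Battery pack: 18 × 9.81 = 176.6 N down at 1.3 m → arm 1.3 m, τ = 176.6 × 1.3 = 229.6 N·m clockwise.
Total clockwise load moment = 1763 N·m.
The cable tension T acts at 4.7 m; only its component perpendicular to the bar, T sinθ, produces torque. sin 59° = 0.8572.
Setting net torque to zero: T × 4.7 × 0.8572 = 1763 → T = 1763 / 4.029 = 438 N.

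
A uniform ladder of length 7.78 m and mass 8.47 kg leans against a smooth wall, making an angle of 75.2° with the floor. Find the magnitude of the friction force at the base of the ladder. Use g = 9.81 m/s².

f ≈ 11 N

Sum moments about the foot of the ladder (the floor normal and friction both act there and drop out).
Ladder weight 8.47×9.81 = 83.09 N acts at 3.89 m along the ladder; its horizontal arm is 3.89·cos75.2° = 0.9937 m → τ = 82.57 N·m clockwise.
Wall normal N acts horizontally at the top; its moment arm is the height L sinθ = 7.78·sin75.2° = 7.522 m, counterclockwise.
Στ = 0 ⇒ N × 7.522 = 82.57 ⇒ N = 11 N.
ΣFx = 0: friction at the foot balances the wall's push, so f = N_wall = 11 N.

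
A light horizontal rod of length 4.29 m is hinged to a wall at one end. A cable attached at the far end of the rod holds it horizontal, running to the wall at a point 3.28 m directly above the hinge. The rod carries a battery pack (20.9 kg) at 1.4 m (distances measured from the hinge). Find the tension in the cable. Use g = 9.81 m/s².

T ≈ 110 N

Take moments about the hinge.
Battery pack: 20.9 × 9.81 = 205 N down at 1.4 m → arm 1.4 m, τ = 205 × 1.4 = 287 N·m clockwise.
Total clockwise load moment = 287 N·m.
The cable tension T acts at 4.29 m; only its component perpendicular to the rod, T sinθ, produces torque. sinθ = h/√(h²+d²) = 3.28/√(3.28²+4.29²) = 0.6074.
Setting net torque to zero: T × 4.29 × 0.6074 = 287 → T = 287 / 2.606 = 110 N.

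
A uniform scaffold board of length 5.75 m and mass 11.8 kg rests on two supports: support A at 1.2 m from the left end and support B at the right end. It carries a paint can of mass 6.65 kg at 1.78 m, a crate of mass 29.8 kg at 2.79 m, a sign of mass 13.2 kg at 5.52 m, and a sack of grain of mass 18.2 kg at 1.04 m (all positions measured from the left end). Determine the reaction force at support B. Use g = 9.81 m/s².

About support A:
Beam weight: 11.8 × 9.81 = 115.8 N down at 2.875 m → arm 1.675 m, τ = 115.8 × 1.675 = 194 N·m clockwise.
Paint can: 6.65 × 9.81 = 65.24 N down at 1.78 m → arm 0.58 m, τ = 65.24 × 0.58 = 37.84 N·m clockwise.
Crate: 29.8 × 9.81 = 292.3 N down at 2.79 m → arm 1.59 m, τ = 292.3 × 1.59 = 464.8 N·m clockwise.
Sign: 13.2 × 9.81 = 129.5 N down at 5.52 m → arm 4.32 m, τ = 129.5 × 4.32 = 559.4 N·m clockwise.
Sack of grain: 18.2 × 9.81 = 178.5 N down at 1.04 m → arm 0.16 m, τ = 178.5 × 0.16 = 28.56 N·m counterclockwise.
Net load moment about support A = 1227 N·m clockwise.
Reaction R at support B is upward at 5.75 m, arm 4.55 m → moment R × 4.55 counterclockwise.
Setting net torque to zero: R × 4.55 = 1227 → R = 270 N.

R_B ≈ 270 N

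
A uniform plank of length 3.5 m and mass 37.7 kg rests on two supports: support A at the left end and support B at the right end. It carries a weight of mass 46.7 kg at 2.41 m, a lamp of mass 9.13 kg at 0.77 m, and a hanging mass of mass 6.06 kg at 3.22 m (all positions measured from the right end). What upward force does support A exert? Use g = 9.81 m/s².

R_A ≈ 575 N

Taking torques about support B:
Beam weight: 37.7 × 9.81 = 369.8 N down at 1.75 m → arm 1.75 m, τ = 369.8 × 1.75 = 647.1 N·m counterclockwise.
Weight: 46.7 × 9.81 = 458.1 N down at 2.41 m → arm 2.41 m, τ = 458.1 × 2.41 = 1104 N·m counterclockwise.
Lamp: 9.13 × 9.81 = 89.57 N down at 0.77 m → arm 0.77 m, τ = 89.57 × 0.77 = 68.97 N·m counterclockwise.
Hanging mass: 6.06 × 9.81 = 59.45 N down at 3.22 m → arm 3.22 m, τ = 59.45 × 3.22 = 191.4 N·m counterclockwise.
Net load moment about support B = 2011 N·m counterclockwise.
Reaction R at support A is upward at 3.5 m, arm 3.5 m → moment R × 3.5 clockwise.
Balancing moments: R × 3.5 = 2011, giving R = 575 N.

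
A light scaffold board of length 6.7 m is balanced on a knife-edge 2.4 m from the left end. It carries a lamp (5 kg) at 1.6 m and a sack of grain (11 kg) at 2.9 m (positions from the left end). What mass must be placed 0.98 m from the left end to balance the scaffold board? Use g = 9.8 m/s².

Sum moments about the knife-edge (at 2.4 m from the left end) (the support reaction has zero arm there).
Lamp: 5 × 9.8 = 49 N down at 1.6 m → arm 0.8 m, τ = 49 × 0.8 = 39.2 N·m counterclockwise.
Sack of grain: 11 × 9.8 = 107.8 N down at 2.9 m → arm 0.5 m, τ = 107.8 × 0.5 = 53.9 N·m clockwise.
Net moment of known loads = 14.7 N·m clockwise.
An unknown mass m at 0.98 m has arm 1.42 m; its moment is m·g·1.42 counterclockwise.
For rotational equilibrium, m × 9.8 × 1.42 = 14.7, so m = 14.7 / (9.8 × 1.42) = 1.06 kg.

m ≈ 1.06 kg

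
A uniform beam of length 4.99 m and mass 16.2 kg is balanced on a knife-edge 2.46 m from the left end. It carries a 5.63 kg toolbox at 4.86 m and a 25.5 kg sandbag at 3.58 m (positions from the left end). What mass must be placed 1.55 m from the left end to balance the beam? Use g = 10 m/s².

m ≈ 46.9 kg

Take moments about the knife-edge (at 2.46 m from the left end).
Beam weight: 16.2 × 10 = 162 N down at 2.495 m → arm 0.035 m, τ = 162 × 0.035 = 5.67 N·m clockwise.
Toolbox: 5.63 × 10 = 56.3 N down at 4.86 m → arm 2.4 m, τ = 56.3 × 2.4 = 135.1 N·m clockwise.
Sandbag: 25.5 × 10 = 255 N down at 3.58 m → arm 1.12 m, τ = 255 × 1.12 = 285.6 N·m clockwise.
Net moment of known loads = 426.4 N·m clockwise.
An unknown mass m at 1.55 m has arm 0.91 m; its moment is m·g·0.91 counterclockwise.
For rotational equilibrium, m × 10 × 0.91 = 426.4, so m = 426.4 / (10 × 0.91) = 46.9 kg.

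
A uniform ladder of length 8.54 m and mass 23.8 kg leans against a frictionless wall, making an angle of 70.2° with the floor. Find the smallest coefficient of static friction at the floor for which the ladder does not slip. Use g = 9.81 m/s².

Sum moments about the foot of the ladder (the floor normal and friction both act there and drop out).
Ladder weight 23.8×9.81 = 233.5 N acts at 4.27 m along the ladder; its horizontal arm is 4.27·cos70.2° = 1.446 m → τ = 337.6 N·m clockwise.
Wall normal N acts horizontally at the top; its moment arm is the height L sinθ = 8.54·sin70.2° = 8.035 m, counterclockwise.
Στ = 0 ⇒ N × 8.035 = 337.6 ⇒ N = 42.02 N.
ΣFx = 0 ⇒ f = N_wall = 42.02 N. ΣFy = 0 ⇒ N_floor = 233.5 N.
μ_min = f / N_floor = 42.02 / 233.5 = 0.18.

μ_min ≈ 0.18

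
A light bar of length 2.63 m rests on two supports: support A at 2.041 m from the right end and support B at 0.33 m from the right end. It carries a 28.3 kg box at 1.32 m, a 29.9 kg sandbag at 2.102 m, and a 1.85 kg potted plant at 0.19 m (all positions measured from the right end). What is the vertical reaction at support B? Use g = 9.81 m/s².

About support A:
Box: 28.3 × 9.81 = 277.6 N down at 1.32 m → arm 0.721 m, τ = 277.6 × 0.721 = 200.1 N·m clockwise.
Sandbag: 29.9 × 9.81 = 293.3 N down at 2.102 m → arm 0.061 m, τ = 293.3 × 0.061 = 17.89 N·m counterclockwise.
Potted plant: 1.85 × 9.81 = 18.15 N down at 0.19 m → arm 1.851 m, τ = 18.15 × 1.851 = 33.6 N·m clockwise.
Net load moment about support A = 215.8 N·m clockwise.
Reaction R at support B is upward at 0.33 m, arm 1.711 m → moment R × 1.711 counterclockwise.
Balancing moments: R × 1.711 = 215.8, giving R = 126 N.

R_B ≈ 126 N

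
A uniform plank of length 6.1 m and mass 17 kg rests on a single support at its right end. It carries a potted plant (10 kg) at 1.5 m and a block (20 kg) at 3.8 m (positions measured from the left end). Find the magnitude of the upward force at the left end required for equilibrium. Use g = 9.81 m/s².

About the right end:
Beam weight: 17 × 9.81 = 166.8 N down at 3.05 m → arm 3.05 m, τ = 166.8 × 3.05 = 508.7 N·m counterclockwise.
Potted plant: 10 × 9.81 = 98.1 N down at 1.5 m → arm 4.6 m, τ = 98.1 × 4.6 = 451.3 N·m counterclockwise.
Block: 20 × 9.81 = 196.2 N down at 3.8 m → arm 2.3 m, τ = 196.2 × 2.3 = 451.3 N·m counterclockwise.
Net moment of the loads = 1411 N·m counterclockwise.
The upward force F acts at the left end, arm 6.1 m, giving F × 6.1 clockwise.
For rotational equilibrium, F × 6.1 = 1411, so F = 1411 / 6.1 = 231 N.

F ≈ 231 N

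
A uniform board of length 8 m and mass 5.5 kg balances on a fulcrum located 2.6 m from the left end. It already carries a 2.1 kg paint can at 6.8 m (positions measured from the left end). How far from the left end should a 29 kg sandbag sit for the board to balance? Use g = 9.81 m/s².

x ≈ 2.03 m from the left end

Taking torques about the fulcrum (at 2.6 m from the left end):
Beam weight: 5.5 × 9.81 = 53.96 N down at 4 m → arm 1.4 m, τ = 53.96 × 1.4 = 75.54 N·m clockwise.
Paint can: 2.1 × 9.81 = 20.6 N down at 6.8 m → arm 4.2 m, τ = 20.6 × 4.2 = 86.52 N·m clockwise.
Net moment of existing loads = 162.1 N·m clockwise.
The sandbag weighs 29 × 9.81 = 284.5 N and must supply an equal counterclockwise moment, so its lever arm about the fulcrum is 162.1 / 284.5 = 0.57 m.
That puts it at 2.6 − 0.57 = 2.03 m from the left end.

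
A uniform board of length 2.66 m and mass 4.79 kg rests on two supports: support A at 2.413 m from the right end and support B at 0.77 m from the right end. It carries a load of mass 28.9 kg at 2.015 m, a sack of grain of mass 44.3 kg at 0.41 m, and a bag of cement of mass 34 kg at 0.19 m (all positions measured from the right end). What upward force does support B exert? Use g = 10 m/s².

R_B ≈ 1100 N

Choose support A as the axis so its reaction then has zero moment arm.
Beam weight: 4.79 × 10 = 47.9 N down at 1.33 m → arm 1.083 m, τ = 47.9 × 1.083 = 51.88 N·m clockwise.
Load: 28.9 × 10 = 289 N down at 2.015 m → arm 0.398 m, τ = 289 × 0.398 = 115 N·m clockwise.
Sack of grain: 44.3 × 10 = 443 N down at 0.41 m → arm 2.003 m, τ = 443 × 2.003 = 887.3 N·m clockwise.
Bag of cement: 34 × 10 = 340 N down at 0.19 m → arm 2.223 m, τ = 340 × 2.223 = 755.8 N·m clockwise.
Net load moment about support A = 1810 N·m clockwise.
Reaction R at support B is upward at 0.77 m, arm 1.643 m → moment R × 1.643 counterclockwise.
For rotational equilibrium, R × 1.643 = 1810, so R = 1100 N.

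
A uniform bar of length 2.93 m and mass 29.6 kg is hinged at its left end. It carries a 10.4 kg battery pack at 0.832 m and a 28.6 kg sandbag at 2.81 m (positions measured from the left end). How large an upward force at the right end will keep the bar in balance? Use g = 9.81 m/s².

F ≈ 443 N

Take moments about the left end.
Beam weight: 29.6 × 9.81 = 290.4 N down at 1.465 m → arm 1.465 m, τ = 290.4 × 1.465 = 425.4 N·m clockwise.
Battery pack: 10.4 × 9.81 = 102 N down at 0.832 m → arm 0.832 m, τ = 102 × 0.832 = 84.86 N·m clockwise.
Sandbag: 28.6 × 9.81 = 280.6 N down at 2.81 m → arm 2.81 m, τ = 280.6 × 2.81 = 788.5 N·m clockwise.
Net moment of the loads = 1299 N·m clockwise.
The upward force F acts at the right end, arm 2.93 m, giving F × 2.93 counterclockwise.
Balancing moments: F × 2.93 = 1299, giving F = 1299 / 2.93 = 443 N.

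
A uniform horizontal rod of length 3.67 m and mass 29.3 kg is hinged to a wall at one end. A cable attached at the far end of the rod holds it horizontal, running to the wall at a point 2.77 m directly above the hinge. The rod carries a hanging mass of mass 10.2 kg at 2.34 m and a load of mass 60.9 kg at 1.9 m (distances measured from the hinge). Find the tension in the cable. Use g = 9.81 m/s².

T ≈ 858 N

About the hinge:
Beam weight: 29.3 × 9.81 = 287.4 N down at 1.835 m → arm 1.835 m, τ = 287.4 × 1.835 = 527.4 N·m clockwise.
Hanging mass: 10.2 × 9.81 = 100.1 N down at 2.34 m → arm 2.34 m, τ = 100.1 × 2.34 = 234.2 N·m clockwise.
Load: 60.9 × 9.81 = 597.4 N down at 1.9 m → arm 1.9 m, τ = 597.4 × 1.9 = 1135 N·m clockwise.
Total clockwise load moment = 1897 N·m.
The cable tension T acts at 3.67 m; only its component perpendicular to the rod, T sinθ, produces torque. sinθ = h/√(h²+d²) = 2.77/√(2.77²+3.67²) = 0.6024.
For rotational equilibrium, T × 3.67 × 0.6024 = 1897, so T = 1897 / 2.211 = 858 N.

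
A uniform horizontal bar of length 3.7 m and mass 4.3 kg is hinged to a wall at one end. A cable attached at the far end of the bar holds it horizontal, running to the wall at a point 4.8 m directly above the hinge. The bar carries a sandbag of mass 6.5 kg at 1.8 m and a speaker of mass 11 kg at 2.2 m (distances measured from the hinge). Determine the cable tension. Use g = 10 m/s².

Take moments about the hinge.
Beam weight: 4.3 × 10 = 43 N down at 1.85 m → arm 1.85 m, τ = 43 × 1.85 = 79.55 N·m clockwise.
Sandbag: 6.5 × 10 = 65 N down at 1.8 m → arm 1.8 m, τ = 65 × 1.8 = 117 N·m clockwise.
Speaker: 11 × 10 = 110 N down at 2.2 m → arm 2.2 m, τ = 110 × 2.2 = 242 N·m clockwise.
Total clockwise load moment = 438.6 N·m.
The cable tension T acts at 3.7 m; only its component perpendicular to the bar, T sinθ, produces torque. sinθ = h/√(h²+d²) = 4.8/√(4.8²+3.7²) = 0.792.
Setting net torque to zero: T × 3.7 × 0.792 = 438.6 → T = 438.6 / 2.93 = 150 N.

T ≈ 150 N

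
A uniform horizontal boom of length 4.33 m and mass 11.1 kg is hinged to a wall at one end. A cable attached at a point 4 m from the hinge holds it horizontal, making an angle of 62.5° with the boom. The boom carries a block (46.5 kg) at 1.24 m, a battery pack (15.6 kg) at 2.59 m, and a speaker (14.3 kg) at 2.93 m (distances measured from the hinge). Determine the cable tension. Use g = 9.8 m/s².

Choose the hinge as the axis so the unknown hinge reaction has zero arm there.
Beam weight: 11.1 × 9.8 = 108.8 N down at 2.165 m → arm 2.165 m, τ = 108.8 × 2.165 = 235.6 N·m clockwise.
Block: 46.5 × 9.8 = 455.7 N down at 1.24 m → arm 1.24 m, τ = 455.7 × 1.24 = 565.1 N·m clockwise.
Battery pack: 15.6 × 9.8 = 152.9 N down at 2.59 m → arm 2.59 m, τ = 152.9 × 2.59 = 396 N·m clockwise.
Speaker: 14.3 × 9.8 = 140.1 N down at 2.93 m → arm 2.93 m, τ = 140.1 × 2.93 = 410.5 N·m clockwise.
Total clockwise load moment = 1607 N·m.
The cable tension T acts at 4 m; only its component perpendicular to the boom, T sinθ, produces torque. sin 62.5° = 0.887.
Setting net torque to zero: T × 4 × 0.887 = 1607 → T = 1607 / 3.548 = 453 N.

T ≈ 453 N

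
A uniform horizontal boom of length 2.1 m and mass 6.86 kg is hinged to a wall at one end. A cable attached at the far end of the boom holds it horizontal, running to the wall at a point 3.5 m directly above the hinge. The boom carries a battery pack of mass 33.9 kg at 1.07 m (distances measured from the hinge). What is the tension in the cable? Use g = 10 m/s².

T ≈ 241 N

Choose the hinge as the axis so the unknown hinge reaction has zero arm there.
Beam weight: 6.86 × 10 = 68.6 N down at 1.05 m → arm 1.05 m, τ = 68.6 × 1.05 = 72.03 N·m clockwise.
Battery pack: 33.9 × 10 = 339 N down at 1.07 m → arm 1.07 m, τ = 339 × 1.07 = 362.7 N·m clockwise.
Total clockwise load moment = 434.7 N·m.
The cable tension T acts at 2.1 m; only its component perpendicular to the boom, T sinθ, produces torque. sinθ = h/√(h²+d²) = 3.5/√(3.5²+2.1²) = 0.8575.
Balancing moments: T × 2.1 × 0.8575 = 434.7, giving T = 434.7 / 1.801 = 241 N.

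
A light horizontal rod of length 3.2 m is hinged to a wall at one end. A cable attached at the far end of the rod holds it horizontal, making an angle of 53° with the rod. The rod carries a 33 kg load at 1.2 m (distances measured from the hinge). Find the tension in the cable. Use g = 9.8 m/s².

Choose the hinge as the axis so the unknown hinge reaction has zero arm there.
Load: 33 × 9.8 = 323.4 N down at 1.2 m → arm 1.2 m, τ = 323.4 × 1.2 = 388.1 N·m clockwise.
Total clockwise load moment = 388.1 N·m.
The cable tension T acts at 3.2 m; only its component perpendicular to the rod, T sinθ, produces torque. sin 53° = 0.7986.
Στ = 0 ⇒ T × 3.2 × 0.7986 = 388.1 ⇒ T = 388.1 / 2.556 = 152 N.

T ≈ 152 N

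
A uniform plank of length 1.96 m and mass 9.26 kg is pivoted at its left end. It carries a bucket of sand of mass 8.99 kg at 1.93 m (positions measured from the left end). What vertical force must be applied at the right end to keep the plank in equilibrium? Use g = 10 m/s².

F ≈ 135 N

Take moments about the left end.
Beam weight: 9.26 × 10 = 92.6 N down at 0.98 m → arm 0.98 m, τ = 92.6 × 0.98 = 90.75 N·m clockwise.
Bucket of sand: 8.99 × 10 = 89.9 N down at 1.93 m → arm 1.93 m, τ = 89.9 × 1.93 = 173.5 N·m clockwise.
Net moment of the loads = 264.2 N·m clockwise.
The upward force F acts at the right end, arm 1.96 m, giving F × 1.96 counterclockwise.
Balancing moments: F × 1.96 = 264.2, giving F = 264.2 / 1.96 = 135 N.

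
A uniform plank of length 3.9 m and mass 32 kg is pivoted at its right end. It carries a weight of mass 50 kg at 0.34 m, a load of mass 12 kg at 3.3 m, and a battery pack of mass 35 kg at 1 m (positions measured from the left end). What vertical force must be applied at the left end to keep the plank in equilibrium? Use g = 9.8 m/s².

About the right end:
Beam weight: 32 × 9.8 = 313.6 N down at 1.95 m → arm 1.95 m, τ = 313.6 × 1.95 = 611.5 N·m counterclockwise.
Weight: 50 × 9.8 = 490 N down at 0.34 m → arm 3.56 m, τ = 490 × 3.56 = 1744 N·m counterclockwise.
Load: 12 × 9.8 = 117.6 N down at 3.3 m → arm 0.6 m, τ = 117.6 × 0.6 = 70.56 N·m counterclockwise.
Battery pack: 35 × 9.8 = 343 N down at 1 m → arm 2.9 m, τ = 343 × 2.9 = 994.7 N·m counterclockwise.
Net moment of the loads = 3421 N·m counterclockwise.
The upward force F acts at the left end, arm 3.9 m, giving F × 3.9 clockwise.
For rotational equilibrium, F × 3.9 = 3421, so F = 3421 / 3.9 = 877 N.

F ≈ 877 N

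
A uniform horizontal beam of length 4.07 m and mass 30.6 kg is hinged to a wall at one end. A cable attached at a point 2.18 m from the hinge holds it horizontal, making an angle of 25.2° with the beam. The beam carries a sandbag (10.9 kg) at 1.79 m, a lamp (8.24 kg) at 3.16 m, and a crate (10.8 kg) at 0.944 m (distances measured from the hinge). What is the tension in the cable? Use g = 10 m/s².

T ≈ 1270 N

About the hinge:
Beam weight: 30.6 × 10 = 306 N down at 2.035 m → arm 2.035 m, τ = 306 × 2.035 = 622.7 N·m clockwise.
Sandbag: 10.9 × 10 = 109 N down at 1.79 m → arm 1.79 m, τ = 109 × 1.79 = 195.1 N·m clockwise.
Lamp: 8.24 × 10 = 82.4 N down at 3.16 m → arm 3.16 m, τ = 82.4 × 3.16 = 260.4 N·m clockwise.
Crate: 10.8 × 10 = 108 N down at 0.944 m → arm 0.944 m, τ = 108 × 0.944 = 102 N·m clockwise.
Total clockwise load moment = 1180 N·m.
The cable tension T acts at 2.18 m; only its component perpendicular to the beam, T sinθ, produces torque. sin 25.2° = 0.4258.
Setting net torque to zero: T × 2.18 × 0.4258 = 1180 → T = 1180 / 0.9282 = 1270 N.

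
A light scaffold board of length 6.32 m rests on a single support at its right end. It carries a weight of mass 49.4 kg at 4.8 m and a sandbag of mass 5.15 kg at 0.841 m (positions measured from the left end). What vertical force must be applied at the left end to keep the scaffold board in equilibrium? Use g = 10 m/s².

Taking torques about the right end:
Weight: 49.4 × 10 = 494 N down at 4.8 m → arm 1.52 m, τ = 494 × 1.52 = 750.9 N·m counterclockwise.
Sandbag: 5.15 × 10 = 51.5 N down at 0.841 m → arm 5.479 m, τ = 51.5 × 5.479 = 282.2 N·m counterclockwise.
Net moment of the loads = 1033 N·m counterclockwise.
The upward force F acts at the left end, arm 6.32 m, giving F × 6.32 clockwise.
Balancing moments: F × 6.32 = 1033, giving F = 1033 / 6.32 = 163 N.

F ≈ 163 N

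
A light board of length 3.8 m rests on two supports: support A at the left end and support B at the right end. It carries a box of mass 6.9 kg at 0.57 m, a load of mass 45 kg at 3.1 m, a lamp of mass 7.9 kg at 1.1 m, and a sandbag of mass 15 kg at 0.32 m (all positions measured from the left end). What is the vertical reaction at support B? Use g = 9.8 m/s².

About support A:
Box: 6.9 × 9.8 = 67.62 N down at 0.57 m → arm 0.57 m, τ = 67.62 × 0.57 = 38.54 N·m clockwise.
Load: 45 × 9.8 = 441 N down at 3.1 m → arm 3.1 m, τ = 441 × 3.1 = 1367 N·m clockwise.
Lamp: 7.9 × 9.8 = 77.42 N down at 1.1 m → arm 1.1 m, τ = 77.42 × 1.1 = 85.16 N·m clockwise.
Sandbag: 15 × 9.8 = 147 N down at 0.32 m → arm 0.32 m, τ = 147 × 0.32 = 47.04 N·m clockwise.
Net load moment about support A = 1538 N·m clockwise.
Reaction R at support B is upward at 3.8 m, arm 3.8 m → moment R × 3.8 counterclockwise.
Setting net torque to zero: R × 3.8 = 1538 → R = 405 N.

R_B ≈ 405 N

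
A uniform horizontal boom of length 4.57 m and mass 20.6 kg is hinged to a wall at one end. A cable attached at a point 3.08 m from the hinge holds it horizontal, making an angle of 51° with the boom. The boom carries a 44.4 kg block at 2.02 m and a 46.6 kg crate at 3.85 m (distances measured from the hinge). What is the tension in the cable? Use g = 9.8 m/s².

T ≈ 1290 N

Take moments about the hinge.
Beam weight: 20.6 × 9.8 = 201.9 N down at 2.285 m → arm 2.285 m, τ = 201.9 × 2.285 = 461.3 N·m clockwise.
Block: 44.4 × 9.8 = 435.1 N down at 2.02 m → arm 2.02 m, τ = 435.1 × 2.02 = 878.9 N·m clockwise.
Crate: 46.6 × 9.8 = 456.7 N down at 3.85 m → arm 3.85 m, τ = 456.7 × 3.85 = 1758 N·m clockwise.
Total clockwise load moment = 3098 N·m.
The cable tension T acts at 3.08 m; only its component perpendicular to the boom, T sinθ, produces torque. sin 51° = 0.7771.
Στ = 0 ⇒ T × 3.08 × 0.7771 = 3098 ⇒ T = 3098 / 2.393 = 1290 N.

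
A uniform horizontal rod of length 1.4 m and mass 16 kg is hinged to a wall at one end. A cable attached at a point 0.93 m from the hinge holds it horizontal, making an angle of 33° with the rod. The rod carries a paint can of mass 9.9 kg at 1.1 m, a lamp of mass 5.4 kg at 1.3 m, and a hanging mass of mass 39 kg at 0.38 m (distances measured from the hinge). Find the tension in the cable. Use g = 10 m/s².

T ≈ 867 N

Choose the hinge as the axis so the unknown hinge reaction has zero arm there.
Beam weight: 16 × 10 = 160 N down at 0.7 m → arm 0.7 m, τ = 160 × 0.7 = 112 N·m clockwise.
Paint can: 9.9 × 10 = 99 N down at 1.1 m → arm 1.1 m, τ = 99 × 1.1 = 108.9 N·m clockwise.
Lamp: 5.4 × 10 = 54 N down at 1.3 m → arm 1.3 m, τ = 54 × 1.3 = 70.2 N·m clockwise.
Hanging mass: 39 × 10 = 390 N down at 0.38 m → arm 0.38 m, τ = 390 × 0.38 = 148.2 N·m clockwise.
Total clockwise load moment = 439.3 N·m.
The cable tension T acts at 0.93 m; only its component perpendicular to the rod, T sinθ, produces torque. sin 33° = 0.5446.
Setting net torque to zero: T × 0.93 × 0.5446 = 439.3 → T = 439.3 / 0.5065 = 867 N.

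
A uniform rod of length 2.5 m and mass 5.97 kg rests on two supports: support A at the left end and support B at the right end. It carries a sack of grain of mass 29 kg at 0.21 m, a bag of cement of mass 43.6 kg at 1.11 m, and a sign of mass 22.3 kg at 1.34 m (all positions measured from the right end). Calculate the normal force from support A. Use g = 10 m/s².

R_A ≈ 367 N

Taking torques about support B:
Beam weight: 5.97 × 10 = 59.7 N down at 1.25 m → arm 1.25 m, τ = 59.7 × 1.25 = 74.62 N·m counterclockwise.
Sack of grain: 29 × 10 = 290 N down at 0.21 m → arm 0.21 m, τ = 290 × 0.21 = 60.9 N·m counterclockwise.
Bag of cement: 43.6 × 10 = 436 N down at 1.11 m → arm 1.11 m, τ = 436 × 1.11 = 484 N·m counterclockwise.
Sign: 22.3 × 10 = 223 N down at 1.34 m → arm 1.34 m, τ = 223 × 1.34 = 298.8 N·m counterclockwise.
Net load moment about support B = 918.3 N·m counterclockwise.
Reaction R at support A is upward at 2.5 m, arm 2.5 m → moment R × 2.5 clockwise.
For rotational equilibrium, R × 2.5 = 918.3, so R = 367 N.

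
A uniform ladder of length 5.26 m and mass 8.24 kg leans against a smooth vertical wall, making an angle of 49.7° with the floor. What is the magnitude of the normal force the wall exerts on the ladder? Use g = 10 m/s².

N_wall ≈ 34.9 N

Choose the foot of the ladder as the axis so the floor normal and friction both act there and drop out.
Ladder weight 8.24×10 = 82.4 N acts at 2.63 m along the ladder; its horizontal arm is 2.63·cos49.7° = 1.701 m → τ = 140.2 N·m clockwise.
Wall normal N acts horizontally at the top; its moment arm is the height L sinθ = 5.26·sin49.7° = 4.012 m, counterclockwise.
For rotational equilibrium, N × 4.012 = 140.2, so N = 34.9 N.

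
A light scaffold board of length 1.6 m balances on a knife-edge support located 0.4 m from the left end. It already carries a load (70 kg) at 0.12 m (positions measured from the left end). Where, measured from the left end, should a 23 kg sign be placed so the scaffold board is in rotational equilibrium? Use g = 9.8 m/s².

x ≈ 1.25 m from the left end

Choose the knife-edge support (at 0.4 m from the left end) as the axis so the support reaction has zero arm there.
Load: 70 × 9.8 = 686 N down at 0.12 m → arm 0.28 m, τ = 686 × 0.28 = 192.1 N·m counterclockwise.
Net moment of existing loads = 192.1 N·m counterclockwise.
The sign weighs 23 × 9.8 = 225.4 N and must supply an equal clockwise moment, so its lever arm about the knife-edge support is 192.1 / 225.4 = 0.852 m.
That puts it at 0.4 + 0.852 = 1.25 m from the left end.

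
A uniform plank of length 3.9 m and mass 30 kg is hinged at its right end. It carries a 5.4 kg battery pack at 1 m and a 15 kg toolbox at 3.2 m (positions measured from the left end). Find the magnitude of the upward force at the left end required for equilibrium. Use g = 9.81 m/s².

F ≈ 213 N

Take moments about the right end.
Beam weight: 30 × 9.81 = 294.3 N down at 1.95 m → arm 1.95 m, τ = 294.3 × 1.95 = 573.9 N·m counterclockwise.
Battery pack: 5.4 × 9.81 = 52.97 N down at 1 m → arm 2.9 m, τ = 52.97 × 2.9 = 153.6 N·m counterclockwise.
Toolbox: 15 × 9.81 = 147.2 N down at 3.2 m → arm 0.7 m, τ = 147.2 × 0.7 = 103 N·m counterclockwise.
Net moment of the loads = 830.5 N·m counterclockwise.
The upward force F acts at the left end, arm 3.9 m, giving F × 3.9 clockwise.
For rotational equilibrium, F × 3.9 = 830.5, so F = 830.5 / 3.9 = 213 N.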